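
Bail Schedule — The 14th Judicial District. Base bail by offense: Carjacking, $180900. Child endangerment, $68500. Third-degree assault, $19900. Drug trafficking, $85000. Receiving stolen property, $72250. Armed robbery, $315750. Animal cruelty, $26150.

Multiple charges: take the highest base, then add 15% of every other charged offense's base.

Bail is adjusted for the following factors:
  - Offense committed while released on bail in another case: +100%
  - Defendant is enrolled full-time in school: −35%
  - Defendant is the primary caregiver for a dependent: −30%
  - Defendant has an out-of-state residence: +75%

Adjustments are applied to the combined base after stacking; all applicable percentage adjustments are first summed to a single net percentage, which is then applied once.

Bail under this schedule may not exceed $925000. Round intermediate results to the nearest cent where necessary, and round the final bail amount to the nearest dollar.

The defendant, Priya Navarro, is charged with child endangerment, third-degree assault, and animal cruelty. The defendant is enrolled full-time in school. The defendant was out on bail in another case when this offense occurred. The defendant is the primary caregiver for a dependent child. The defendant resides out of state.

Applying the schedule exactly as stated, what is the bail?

Base amounts from the schedule: child endangerment $68500; third-degree assault $19900; animal cruelty $26150.
Stacking rule: highest base plus 15% of each additional charge. Highest is child endangerment at $68500. Additional: $19900 × 15% = $2985; $26150 × 15% = $3922.50. Combined base = $68500 + $6907.50 = $75407.50.
Net percentage adjustment: +100% −35% −30% +75% = +110%. $75407.50 × 2.1 = $158355.75.
$158355.75 is within the $925000 maximum.
Rounded to the nearest dollar: $158356.

$158356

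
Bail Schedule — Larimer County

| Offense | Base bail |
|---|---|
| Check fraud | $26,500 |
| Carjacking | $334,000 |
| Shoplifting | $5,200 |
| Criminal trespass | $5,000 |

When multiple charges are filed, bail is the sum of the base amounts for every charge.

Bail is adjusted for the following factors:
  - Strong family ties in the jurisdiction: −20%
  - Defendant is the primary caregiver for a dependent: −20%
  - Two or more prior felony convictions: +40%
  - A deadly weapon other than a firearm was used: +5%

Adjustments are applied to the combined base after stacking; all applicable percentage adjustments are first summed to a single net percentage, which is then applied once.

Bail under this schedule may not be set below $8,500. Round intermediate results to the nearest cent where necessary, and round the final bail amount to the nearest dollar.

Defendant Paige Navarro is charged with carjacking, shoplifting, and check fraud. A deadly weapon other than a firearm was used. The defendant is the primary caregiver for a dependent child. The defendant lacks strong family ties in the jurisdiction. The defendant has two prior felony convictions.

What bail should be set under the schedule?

Base amounts from the schedule: carjacking $334,000; shoplifting $5,200; check fraud $26,500.
Stacking rule: sum of all bases. $334,000 + $5,200 + $26,500 = $365,700.
Net percentage adjustment: −20% +40% +5% = +25%. $365,700 × 1.25 = $457,125.
$457,125 is at or above the $8,500 minimum.

$457,125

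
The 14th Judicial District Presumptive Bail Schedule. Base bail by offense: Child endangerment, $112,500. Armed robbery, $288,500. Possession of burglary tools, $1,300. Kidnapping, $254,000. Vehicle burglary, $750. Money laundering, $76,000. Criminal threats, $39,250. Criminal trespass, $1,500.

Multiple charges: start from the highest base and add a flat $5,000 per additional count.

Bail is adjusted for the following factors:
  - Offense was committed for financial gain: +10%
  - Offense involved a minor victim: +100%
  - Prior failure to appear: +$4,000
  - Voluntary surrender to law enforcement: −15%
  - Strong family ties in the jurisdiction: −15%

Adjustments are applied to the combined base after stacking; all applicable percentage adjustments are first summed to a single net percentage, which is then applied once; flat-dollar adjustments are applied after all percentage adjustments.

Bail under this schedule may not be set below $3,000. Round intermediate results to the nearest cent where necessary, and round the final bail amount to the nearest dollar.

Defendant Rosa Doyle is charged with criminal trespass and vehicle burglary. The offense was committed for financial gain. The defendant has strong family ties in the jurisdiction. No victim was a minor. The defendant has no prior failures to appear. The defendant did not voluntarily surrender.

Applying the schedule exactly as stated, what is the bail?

$6,175

Base amounts from the schedule: criminal trespass $1,500; vehicle burglary $750.
Stacking rule: highest base plus $5,000 per additional charge. Highest is criminal trespass at $1,500; 1 additional charge → +$5,000. Combined base = $6,500.
Net percentage adjustment: +10% −15% = −5%. $6,500 × 0.95 = $6,175.
$6,175 is at or above the $3,000 minimum.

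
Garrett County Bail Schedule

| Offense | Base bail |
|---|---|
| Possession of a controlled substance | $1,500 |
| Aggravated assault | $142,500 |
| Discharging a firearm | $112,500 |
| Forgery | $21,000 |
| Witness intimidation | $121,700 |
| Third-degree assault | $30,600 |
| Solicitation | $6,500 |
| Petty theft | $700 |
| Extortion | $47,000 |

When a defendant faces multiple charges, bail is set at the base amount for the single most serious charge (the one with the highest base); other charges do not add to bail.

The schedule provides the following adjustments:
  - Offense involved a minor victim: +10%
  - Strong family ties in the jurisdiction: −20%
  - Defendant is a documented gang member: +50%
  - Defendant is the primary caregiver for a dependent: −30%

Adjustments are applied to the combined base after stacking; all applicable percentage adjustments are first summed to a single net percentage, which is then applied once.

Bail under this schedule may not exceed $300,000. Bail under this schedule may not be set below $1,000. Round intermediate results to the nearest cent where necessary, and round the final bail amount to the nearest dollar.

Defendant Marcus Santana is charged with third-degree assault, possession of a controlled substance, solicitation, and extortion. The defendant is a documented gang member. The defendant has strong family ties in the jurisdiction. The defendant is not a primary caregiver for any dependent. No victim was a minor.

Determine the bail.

$61,100

Base amounts from the schedule: third-degree assault $30,600; possession of a controlled substance $1,500; solicitation $6,500; extortion $47,000.
Stacking rule: use the highest base only. Highest is extortion at $47,000. Combined base = $47,000.
Net percentage adjustment: −20% +50% = +30%. $47,000 × 1.3 = $61,100.
$61,100 is within the $300,000 maximum.
$61,100 is at or above the $1,000 minimum.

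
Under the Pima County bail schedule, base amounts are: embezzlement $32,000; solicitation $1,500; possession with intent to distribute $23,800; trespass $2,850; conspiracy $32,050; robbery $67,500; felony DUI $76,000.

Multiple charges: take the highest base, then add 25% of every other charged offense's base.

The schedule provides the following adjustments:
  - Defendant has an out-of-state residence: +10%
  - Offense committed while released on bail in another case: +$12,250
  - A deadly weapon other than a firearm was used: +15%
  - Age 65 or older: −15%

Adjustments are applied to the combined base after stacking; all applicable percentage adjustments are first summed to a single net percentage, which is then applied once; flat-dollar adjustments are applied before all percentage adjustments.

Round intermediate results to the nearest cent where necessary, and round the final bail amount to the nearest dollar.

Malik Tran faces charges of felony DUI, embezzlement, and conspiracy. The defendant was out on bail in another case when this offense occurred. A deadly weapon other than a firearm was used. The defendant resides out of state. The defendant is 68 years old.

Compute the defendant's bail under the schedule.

Base amounts from the schedule: felony DUI $76,000; embezzlement $32,000; conspiracy $32,050.
Stacking rule: highest base plus 25% of each additional charge. Highest is felony DUI at $76,000. Additional: $32,000 × 25% = $8,000; $32,050 × 25% = $8,012.50. Combined base = $76,000 + $16,012.50 = $92,012.50.
Offense committed while released on bail in another case (+$12,250 flat): $92,012.50 + $12,250 = $104,262.50.
Net percentage adjustment: +10% +15% −15% = +10%. $104,262.50 × 1.1 = $114,688.75.
Rounded to the nearest dollar: $114,689.

$114,689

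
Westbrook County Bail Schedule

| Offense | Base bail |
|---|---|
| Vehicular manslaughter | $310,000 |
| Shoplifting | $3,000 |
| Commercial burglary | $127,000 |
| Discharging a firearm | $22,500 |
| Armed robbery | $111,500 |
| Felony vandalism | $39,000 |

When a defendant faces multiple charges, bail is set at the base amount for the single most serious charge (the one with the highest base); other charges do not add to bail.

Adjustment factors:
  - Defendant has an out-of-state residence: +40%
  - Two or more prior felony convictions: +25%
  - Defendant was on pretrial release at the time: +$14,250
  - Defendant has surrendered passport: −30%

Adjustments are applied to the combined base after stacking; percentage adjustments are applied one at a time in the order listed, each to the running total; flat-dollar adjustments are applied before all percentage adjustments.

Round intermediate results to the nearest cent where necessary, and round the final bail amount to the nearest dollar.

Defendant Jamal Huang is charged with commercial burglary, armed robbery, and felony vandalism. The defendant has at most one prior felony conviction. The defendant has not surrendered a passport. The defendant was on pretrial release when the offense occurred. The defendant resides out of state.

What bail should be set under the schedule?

Base amounts from the schedule: commercial burglary $127,000; armed robbery $111,500; felony vandalism $39,000.
Stacking rule: use the highest base only. Highest is commercial burglary at $127,000. Combined base = $127,000.
Defendant was on pretrial release at the time (+$14,250 flat): $127,000 + $14,250 = $141,250.
Defendant has an out-of-state residence (+40%): $141,250 × 1.4 = $197,750.

$197,750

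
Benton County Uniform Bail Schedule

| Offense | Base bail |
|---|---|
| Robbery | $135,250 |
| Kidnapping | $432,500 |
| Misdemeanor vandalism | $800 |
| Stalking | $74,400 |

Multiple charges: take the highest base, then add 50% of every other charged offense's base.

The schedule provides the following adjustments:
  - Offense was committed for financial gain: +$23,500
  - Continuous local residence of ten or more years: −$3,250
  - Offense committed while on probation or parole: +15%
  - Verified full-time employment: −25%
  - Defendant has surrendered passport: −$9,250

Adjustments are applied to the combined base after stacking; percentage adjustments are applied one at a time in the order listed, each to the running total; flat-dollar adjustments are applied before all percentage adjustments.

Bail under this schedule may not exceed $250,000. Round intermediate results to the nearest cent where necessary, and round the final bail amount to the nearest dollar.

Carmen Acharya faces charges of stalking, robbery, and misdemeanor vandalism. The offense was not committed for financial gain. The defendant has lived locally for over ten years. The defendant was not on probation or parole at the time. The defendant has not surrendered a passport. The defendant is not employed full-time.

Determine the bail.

Base amounts from the schedule: stalking $74,400; robbery $135,250; misdemeanor vandalism $800.
Stacking rule: highest base plus 50% of each additional charge. Highest is robbery at $135,250. Additional: $74,400 × 50% = $37,200; $800 × 50% = $400. Combined base = $135,250 + $37,600 = $172,850.
Continuous local residence of ten or more years (−$3,250 flat): $172,850 − $3,250 = $169,600.
$169,600 is within the $250,000 maximum.

$169,600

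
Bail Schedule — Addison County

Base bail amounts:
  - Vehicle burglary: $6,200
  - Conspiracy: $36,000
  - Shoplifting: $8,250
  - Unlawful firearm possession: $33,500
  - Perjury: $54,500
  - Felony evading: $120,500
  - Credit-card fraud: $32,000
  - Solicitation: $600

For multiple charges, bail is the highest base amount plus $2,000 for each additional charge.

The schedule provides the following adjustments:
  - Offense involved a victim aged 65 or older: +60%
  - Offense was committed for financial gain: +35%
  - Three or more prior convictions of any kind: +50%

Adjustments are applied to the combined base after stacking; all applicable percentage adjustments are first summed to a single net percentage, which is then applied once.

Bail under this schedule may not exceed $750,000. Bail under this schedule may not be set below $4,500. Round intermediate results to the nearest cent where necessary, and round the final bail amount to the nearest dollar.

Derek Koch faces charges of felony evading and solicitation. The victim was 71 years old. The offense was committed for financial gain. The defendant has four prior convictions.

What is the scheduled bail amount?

Base amounts from the schedule: felony evading $120,500; solicitation $600.
Stacking rule: highest base plus $2,000 per additional charge. Highest is felony evading at $120,500; 1 additional charge → +$2,000. Combined base = $122,500.
Net percentage adjustment: +60% +35% +50% = +145%. $122,500 × 2.45 = $300,125.
$300,125 is within the $750,000 maximum.
$300,125 is at or above the $4,500 minimum.

$300,125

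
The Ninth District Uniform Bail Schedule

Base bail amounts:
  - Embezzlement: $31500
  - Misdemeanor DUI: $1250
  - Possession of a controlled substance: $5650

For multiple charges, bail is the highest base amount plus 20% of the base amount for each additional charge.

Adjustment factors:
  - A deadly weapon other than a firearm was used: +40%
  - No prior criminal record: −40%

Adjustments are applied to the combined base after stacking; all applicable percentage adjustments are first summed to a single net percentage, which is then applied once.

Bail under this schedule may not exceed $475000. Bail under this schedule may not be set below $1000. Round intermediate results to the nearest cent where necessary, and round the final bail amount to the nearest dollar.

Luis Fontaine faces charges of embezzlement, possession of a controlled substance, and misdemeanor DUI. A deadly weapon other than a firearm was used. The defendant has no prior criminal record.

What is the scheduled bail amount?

Base amounts from the schedule: embezzlement $31500; possession of a controlled substance $5650; misdemeanor DUI $1250.
Stacking rule: highest base plus 20% of each additional charge. Highest is embezzlement at $31500. Additional: $5650 × 20% = $1130; $1250 × 20% = $250. Combined base = $31500 + $1380 = $32880.
Net percentage adjustment: +40% −40% = +0%. $32880 × 1 = $32880.
$32880 is within the $475000 maximum.
$32880 is at or above the $1000 minimum.

$32880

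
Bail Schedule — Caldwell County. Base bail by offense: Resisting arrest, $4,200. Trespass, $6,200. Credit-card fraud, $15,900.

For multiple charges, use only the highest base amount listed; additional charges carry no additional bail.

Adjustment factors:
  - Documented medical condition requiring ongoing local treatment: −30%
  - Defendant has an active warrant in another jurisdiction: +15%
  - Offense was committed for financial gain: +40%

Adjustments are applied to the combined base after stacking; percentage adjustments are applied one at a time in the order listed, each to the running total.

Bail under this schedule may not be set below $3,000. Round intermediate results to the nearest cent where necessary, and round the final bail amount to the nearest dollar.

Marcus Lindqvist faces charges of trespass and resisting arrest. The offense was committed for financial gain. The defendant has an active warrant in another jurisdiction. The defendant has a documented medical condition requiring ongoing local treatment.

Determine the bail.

Base amounts from the schedule: trespass $6,200; resisting arrest $4,200.
Stacking rule: use the highest base only. Highest is trespass at $6,200. Combined base = $6,200.
Documented medical condition requiring ongoing local treatment (−30%): $6,200 × 0.7 = $4,340.
Defendant has an active warrant in another jurisdiction (+15%): $4,340 × 1.15 = $4,991.
Offense was committed for financial gain (+40%): $4,991 × 1.4 = $6,987.40.
$6,987.40 is at or above the $3,000 minimum.
Rounded to the nearest dollar: $6,987.

$6,987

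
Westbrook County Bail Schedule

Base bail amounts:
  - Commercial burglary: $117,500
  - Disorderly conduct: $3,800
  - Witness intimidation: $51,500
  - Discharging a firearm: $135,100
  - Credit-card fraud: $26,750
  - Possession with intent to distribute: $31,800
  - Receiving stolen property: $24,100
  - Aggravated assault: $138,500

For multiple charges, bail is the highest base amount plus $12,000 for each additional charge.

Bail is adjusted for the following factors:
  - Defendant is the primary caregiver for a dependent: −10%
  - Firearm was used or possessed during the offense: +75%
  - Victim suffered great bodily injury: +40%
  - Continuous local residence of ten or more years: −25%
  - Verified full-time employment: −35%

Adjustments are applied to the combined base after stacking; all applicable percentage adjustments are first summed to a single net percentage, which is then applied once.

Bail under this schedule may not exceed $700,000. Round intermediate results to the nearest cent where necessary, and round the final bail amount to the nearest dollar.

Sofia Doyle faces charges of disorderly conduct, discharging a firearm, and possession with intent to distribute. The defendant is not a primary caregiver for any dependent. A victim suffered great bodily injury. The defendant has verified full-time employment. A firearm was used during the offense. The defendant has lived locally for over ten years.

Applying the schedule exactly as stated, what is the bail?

$246,605

Base amounts from the schedule: disorderly conduct $3,800; discharging a firearm $135,100; possession with intent to distribute $31,800.
Stacking rule: highest base plus $12,000 per additional charge. Highest is discharging a firearm at $135,100; 2 additional charges → +$24,000. Combined base = $159,100.
Net percentage adjustment: +75% +40% −25% −35% = +55%. $159,100 × 1.55 = $246,605.
$246,605 is within the $700,000 maximum.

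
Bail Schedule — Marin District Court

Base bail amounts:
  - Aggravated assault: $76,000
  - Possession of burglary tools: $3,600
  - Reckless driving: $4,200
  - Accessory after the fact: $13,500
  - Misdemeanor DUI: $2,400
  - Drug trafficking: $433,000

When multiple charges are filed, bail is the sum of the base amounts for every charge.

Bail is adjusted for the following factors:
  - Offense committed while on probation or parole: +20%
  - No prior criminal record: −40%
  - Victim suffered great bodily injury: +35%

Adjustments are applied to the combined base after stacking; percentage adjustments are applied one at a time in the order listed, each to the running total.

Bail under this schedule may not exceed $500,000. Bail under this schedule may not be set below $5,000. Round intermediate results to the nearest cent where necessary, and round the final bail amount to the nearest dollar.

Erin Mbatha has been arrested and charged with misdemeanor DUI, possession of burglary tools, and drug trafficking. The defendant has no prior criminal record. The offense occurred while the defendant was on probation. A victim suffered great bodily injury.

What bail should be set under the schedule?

Base amounts from the schedule: misdemeanor DUI $2,400; possession of burglary tools $3,600; drug trafficking $433,000.
Stacking rule: sum of all bases. $2,400 + $3,600 + $433,000 = $439,000.
Offense committed while on probation or parole (+20%): $439,000 × 1.2 = $526,800.
No prior criminal record (−40%): $526,800 × 0.6 = $316,080.
Victim suffered great bodily injury (+35%): $316,080 × 1.35 = $426,708.
$426,708 is within the $500,000 maximum.
$426,708 is at or above the $5,000 minimum.

$426,708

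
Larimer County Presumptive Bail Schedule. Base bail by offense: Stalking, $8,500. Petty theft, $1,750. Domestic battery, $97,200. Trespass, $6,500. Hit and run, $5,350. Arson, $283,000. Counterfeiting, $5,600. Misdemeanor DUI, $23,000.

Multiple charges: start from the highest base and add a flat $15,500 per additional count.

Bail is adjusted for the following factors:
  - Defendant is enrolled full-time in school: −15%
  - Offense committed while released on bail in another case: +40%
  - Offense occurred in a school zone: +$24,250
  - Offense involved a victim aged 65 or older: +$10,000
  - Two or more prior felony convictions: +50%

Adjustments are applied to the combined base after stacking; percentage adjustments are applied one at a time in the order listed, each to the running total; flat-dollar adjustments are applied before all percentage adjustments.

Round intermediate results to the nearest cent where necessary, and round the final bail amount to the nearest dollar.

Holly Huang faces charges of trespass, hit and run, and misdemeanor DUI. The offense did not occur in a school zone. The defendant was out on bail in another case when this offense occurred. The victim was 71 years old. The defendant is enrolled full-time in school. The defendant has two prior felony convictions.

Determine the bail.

$114,240

Base amounts from the schedule: trespass $6,500; hit and run $5,350; misdemeanor DUI $23,000.
Stacking rule: highest base plus $15,500 per additional charge. Highest is misdemeanor DUI at $23,000; 2 additional charges → +$31,000. Combined base = $54,000.
Offense involved a victim aged 65 or older (+$10,000 flat): $54,000 + $10,000 = $64,000.
Defendant is enrolled full-time in school (−15%): $64,000 × 0.85 = $54,400.
Offense committed while released on bail in another case (+40%): $54,400 × 1.4 = $76,160.
Two or more prior felony convictions (+50%): $76,160 × 1.5 = $114,240.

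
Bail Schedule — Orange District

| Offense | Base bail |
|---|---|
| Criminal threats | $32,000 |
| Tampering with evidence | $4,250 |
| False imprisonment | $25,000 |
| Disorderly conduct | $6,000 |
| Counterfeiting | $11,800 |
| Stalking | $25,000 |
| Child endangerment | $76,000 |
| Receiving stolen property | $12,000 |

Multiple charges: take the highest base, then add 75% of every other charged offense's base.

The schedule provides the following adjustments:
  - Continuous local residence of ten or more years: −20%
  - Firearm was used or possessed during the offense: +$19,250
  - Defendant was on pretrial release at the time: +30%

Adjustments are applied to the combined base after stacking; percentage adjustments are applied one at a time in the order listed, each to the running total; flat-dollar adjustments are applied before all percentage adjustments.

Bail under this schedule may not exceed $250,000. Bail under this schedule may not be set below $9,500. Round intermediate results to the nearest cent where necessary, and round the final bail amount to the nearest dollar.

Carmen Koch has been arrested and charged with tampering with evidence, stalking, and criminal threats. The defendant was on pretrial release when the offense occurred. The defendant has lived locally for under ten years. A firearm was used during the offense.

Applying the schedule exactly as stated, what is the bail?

$95,144

Base amounts from the schedule: tampering with evidence $4,250; stalking $25,000; criminal threats $32,000.
Stacking rule: highest base plus 75% of each additional charge. Highest is criminal threats at $32,000. Additional: $4,250 × 75% = $3,187.50; $25,000 × 75% = $18,750. Combined base = $32,000 + $21,937.50 = $53,937.50.
Firearm was used or possessed during the offense (+$19,250 flat): $53,937.50 + $19,250 = $73,187.50.
Defendant was on pretrial release at the time (+30%): $73,187.50 × 1.3 = $95,143.75.
$95,143.75 is within the $250,000 maximum.
$95,143.75 is at or above the $9,500 minimum.
Rounded to the nearest dollar: $95,144.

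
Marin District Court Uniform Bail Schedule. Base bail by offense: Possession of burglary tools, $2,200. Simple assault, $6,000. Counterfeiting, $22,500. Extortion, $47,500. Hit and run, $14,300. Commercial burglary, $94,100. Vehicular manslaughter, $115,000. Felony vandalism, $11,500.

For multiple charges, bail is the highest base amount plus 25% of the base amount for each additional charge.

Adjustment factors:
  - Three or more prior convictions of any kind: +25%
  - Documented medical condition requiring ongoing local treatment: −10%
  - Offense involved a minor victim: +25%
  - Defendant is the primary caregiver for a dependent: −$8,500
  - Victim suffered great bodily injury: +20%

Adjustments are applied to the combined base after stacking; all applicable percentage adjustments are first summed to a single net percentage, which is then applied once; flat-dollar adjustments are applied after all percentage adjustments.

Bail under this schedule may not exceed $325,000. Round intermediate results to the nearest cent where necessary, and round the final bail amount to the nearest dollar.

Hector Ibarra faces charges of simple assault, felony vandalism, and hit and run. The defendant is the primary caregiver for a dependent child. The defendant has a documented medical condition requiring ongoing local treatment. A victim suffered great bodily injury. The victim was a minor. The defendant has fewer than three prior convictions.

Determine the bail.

$16,711

Base amounts from the schedule: simple assault $6,000; felony vandalism $11,500; hit and run $14,300.
Stacking rule: highest base plus 25% of each additional charge. Highest is hit and run at $14,300. Additional: $6,000 × 25% = $1,500; $11,500 × 25% = $2,875. Combined base = $14,300 + $4,375 = $18,675.
Net percentage adjustment: −10% +25% +20% = +35%. $18,675 × 1.35 = $25,211.25.
Defendant is the primary caregiver for a dependent (−$8,500 flat): $25,211.25 − $8,500 = $16,711.25.
$16,711.25 is within the $325,000 maximum.
Rounded to the nearest dollar: $16,711.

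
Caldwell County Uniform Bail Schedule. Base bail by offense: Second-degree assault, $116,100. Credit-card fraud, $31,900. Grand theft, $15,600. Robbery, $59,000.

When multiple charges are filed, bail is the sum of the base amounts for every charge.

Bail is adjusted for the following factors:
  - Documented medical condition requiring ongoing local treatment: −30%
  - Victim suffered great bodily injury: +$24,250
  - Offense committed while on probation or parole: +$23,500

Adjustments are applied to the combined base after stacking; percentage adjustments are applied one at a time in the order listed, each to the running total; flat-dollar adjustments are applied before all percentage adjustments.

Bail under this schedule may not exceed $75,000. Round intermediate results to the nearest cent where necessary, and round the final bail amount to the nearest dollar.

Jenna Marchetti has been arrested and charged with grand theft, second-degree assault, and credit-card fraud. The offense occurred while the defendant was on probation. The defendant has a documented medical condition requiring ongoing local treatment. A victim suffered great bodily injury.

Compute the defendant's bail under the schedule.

$75,000

Base amounts from the schedule: grand theft $15,600; second-degree assault $116,100; credit-card fraud $31,900.
Stacking rule: sum of all bases. $15,600 + $116,100 + $31,900 = $163,600.
Victim suffered great bodily injury (+$24,250 flat): $163,600 + $24,250 = $187,850.
Offense committed while on probation or parole (+$23,500 flat): $187,850 + $23,500 = $211,350.
Documented medical condition requiring ongoing local treatment (−30%): $211,350 × 0.7 = $147,945.
Result $147,945 exceeds the maximum of $75,000; bail is capped at $75,000.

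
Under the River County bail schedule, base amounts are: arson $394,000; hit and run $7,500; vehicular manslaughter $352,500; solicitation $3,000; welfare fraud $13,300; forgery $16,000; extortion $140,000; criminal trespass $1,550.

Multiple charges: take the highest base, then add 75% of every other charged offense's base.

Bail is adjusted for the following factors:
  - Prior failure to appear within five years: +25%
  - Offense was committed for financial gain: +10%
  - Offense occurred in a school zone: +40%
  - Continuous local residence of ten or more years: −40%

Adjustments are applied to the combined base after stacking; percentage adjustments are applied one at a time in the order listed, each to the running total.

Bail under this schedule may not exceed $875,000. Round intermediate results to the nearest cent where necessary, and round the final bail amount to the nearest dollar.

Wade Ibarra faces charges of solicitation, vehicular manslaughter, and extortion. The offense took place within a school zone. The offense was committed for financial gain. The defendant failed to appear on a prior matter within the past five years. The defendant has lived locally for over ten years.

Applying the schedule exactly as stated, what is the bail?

Base amounts from the schedule: solicitation $3,000; vehicular manslaughter $352,500; extortion $140,000.
Stacking rule: highest base plus 75% of each additional charge. Highest is vehicular manslaughter at $352,500. Additional: $3,000 × 75% = $2,250; $140,000 × 75% = $105,000. Combined base = $352,500 + $107,250 = $459,750.
Prior failure to appear within five years (+25%): $459,750 × 1.25 = $574,687.50.
Offense was committed for financial gain (+10%): $574,687.50 × 1.1 = $632,156.25.
Offense occurred in a school zone (+40%): $632,156.25 × 1.4 = $885,018.75.
Continuous local residence of ten or more years (−40%): $885,018.75 × 0.6 = $531,011.25.
$531,011.25 is within the $875,000 maximum.
Rounded to the nearest dollar: $531,011.

$531,011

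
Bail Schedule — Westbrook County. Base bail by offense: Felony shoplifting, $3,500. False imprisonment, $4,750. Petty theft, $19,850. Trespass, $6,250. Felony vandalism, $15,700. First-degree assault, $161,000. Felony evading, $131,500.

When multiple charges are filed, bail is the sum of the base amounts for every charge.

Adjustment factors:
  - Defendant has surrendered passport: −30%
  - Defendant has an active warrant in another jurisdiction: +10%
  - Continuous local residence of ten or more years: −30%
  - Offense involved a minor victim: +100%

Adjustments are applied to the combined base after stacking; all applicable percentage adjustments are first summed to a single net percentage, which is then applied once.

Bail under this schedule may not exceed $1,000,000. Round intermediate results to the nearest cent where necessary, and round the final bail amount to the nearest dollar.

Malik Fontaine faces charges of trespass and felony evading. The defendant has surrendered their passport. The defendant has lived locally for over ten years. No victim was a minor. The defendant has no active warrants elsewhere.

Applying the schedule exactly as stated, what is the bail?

Base amounts from the schedule: trespass $6,250; felony evading $131,500.
Stacking rule: sum of all bases. $6,250 + $131,500 = $137,750.
Net percentage adjustment: −30% −30% = −60%. $137,750 × 0.4 = $55,100.
$55,100 is within the $1,000,000 maximum.

$55,100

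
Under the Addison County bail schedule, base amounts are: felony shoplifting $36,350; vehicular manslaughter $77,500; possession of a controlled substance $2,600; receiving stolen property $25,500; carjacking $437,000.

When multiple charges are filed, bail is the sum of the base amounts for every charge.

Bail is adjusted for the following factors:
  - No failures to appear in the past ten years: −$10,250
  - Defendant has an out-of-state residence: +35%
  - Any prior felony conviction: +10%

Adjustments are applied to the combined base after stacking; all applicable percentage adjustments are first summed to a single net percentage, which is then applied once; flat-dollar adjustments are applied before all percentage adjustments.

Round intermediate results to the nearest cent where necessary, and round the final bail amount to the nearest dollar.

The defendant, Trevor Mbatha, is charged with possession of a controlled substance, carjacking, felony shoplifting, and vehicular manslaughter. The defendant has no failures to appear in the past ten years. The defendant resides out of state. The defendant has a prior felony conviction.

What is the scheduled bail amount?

$787,640

Base amounts from the schedule: possession of a controlled substance $2,600; carjacking $437,000; felony shoplifting $36,350; vehicular manslaughter $77,500.
Stacking rule: sum of all bases. $2,600 + $437,000 + $36,350 + $77,500 = $553,450.
No failures to appear in the past ten years (−$10,250 flat): $553,450 − $10,250 = $543,200.
Net percentage adjustment: +35% +10% = +45%. $543,200 × 1.45 = $787,640.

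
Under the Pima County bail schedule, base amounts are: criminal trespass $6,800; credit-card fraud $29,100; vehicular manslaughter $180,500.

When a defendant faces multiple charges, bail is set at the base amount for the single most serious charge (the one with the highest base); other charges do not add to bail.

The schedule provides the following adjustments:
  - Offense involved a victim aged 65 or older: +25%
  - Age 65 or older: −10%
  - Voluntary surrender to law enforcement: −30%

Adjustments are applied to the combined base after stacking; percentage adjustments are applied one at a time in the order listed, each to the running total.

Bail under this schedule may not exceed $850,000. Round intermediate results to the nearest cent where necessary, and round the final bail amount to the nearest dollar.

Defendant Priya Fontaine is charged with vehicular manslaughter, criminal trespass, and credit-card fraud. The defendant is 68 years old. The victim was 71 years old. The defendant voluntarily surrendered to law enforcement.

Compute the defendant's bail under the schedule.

$142,144

Base amounts from the schedule: vehicular manslaughter $180,500; criminal trespass $6,800; credit-card fraud $29,100.
Stacking rule: use the highest base only. Highest is vehicular manslaughter at $180,500. Combined base = $180,500.
Offense involved a victim aged 65 or older (+25%): $180,500 × 1.25 = $225,625.
Age 65 or older (−10%): $225,625 × 0.9 = $203,062.50.
Voluntary surrender to law enforcement (−30%): $203,062.50 × 0.7 = $142,143.75.
$142,143.75 is within the $850,000 maximum.
Rounded to the nearest dollar: $142,144.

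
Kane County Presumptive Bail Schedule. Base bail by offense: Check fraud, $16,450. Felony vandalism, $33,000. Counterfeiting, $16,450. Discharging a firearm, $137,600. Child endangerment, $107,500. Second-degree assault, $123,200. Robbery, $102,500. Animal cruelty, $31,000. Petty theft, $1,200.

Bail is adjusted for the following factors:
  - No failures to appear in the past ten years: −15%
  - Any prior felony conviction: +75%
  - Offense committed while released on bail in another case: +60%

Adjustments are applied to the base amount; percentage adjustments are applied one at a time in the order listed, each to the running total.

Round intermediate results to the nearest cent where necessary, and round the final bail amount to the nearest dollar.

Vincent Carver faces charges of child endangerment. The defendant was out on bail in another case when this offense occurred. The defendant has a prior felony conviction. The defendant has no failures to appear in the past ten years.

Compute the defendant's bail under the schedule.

$255,850

Base amounts from the schedule: child endangerment $107,500.
Single charge. Combined base = $107,500.
No failures to appear in the past ten years (−15%): $107,500 × 0.85 = $91,375.
Any prior felony conviction (+75%): $91,375 × 1.75 = $159,906.25.
Offense committed while released on bail in another case (+60%): $159,906.25 × 1.6 = $255,850.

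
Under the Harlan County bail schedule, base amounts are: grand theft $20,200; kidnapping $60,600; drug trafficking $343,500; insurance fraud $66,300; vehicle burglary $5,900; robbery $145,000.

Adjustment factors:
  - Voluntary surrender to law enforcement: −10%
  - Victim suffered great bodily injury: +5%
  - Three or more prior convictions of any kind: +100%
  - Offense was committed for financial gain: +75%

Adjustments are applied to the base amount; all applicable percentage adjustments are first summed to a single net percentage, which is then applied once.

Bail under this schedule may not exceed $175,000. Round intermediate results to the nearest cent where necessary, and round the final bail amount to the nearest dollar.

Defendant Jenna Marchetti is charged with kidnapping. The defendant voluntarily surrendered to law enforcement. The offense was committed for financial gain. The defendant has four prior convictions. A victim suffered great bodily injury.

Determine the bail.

$163,620

Base amounts from the schedule: kidnapping $60,600.
Single charge. Combined base = $60,600.
Net percentage adjustment: −10% +5% +100% +75% = +170%. $60,600 × 2.7 = $163,620.
$163,620 is within the $175,000 maximum.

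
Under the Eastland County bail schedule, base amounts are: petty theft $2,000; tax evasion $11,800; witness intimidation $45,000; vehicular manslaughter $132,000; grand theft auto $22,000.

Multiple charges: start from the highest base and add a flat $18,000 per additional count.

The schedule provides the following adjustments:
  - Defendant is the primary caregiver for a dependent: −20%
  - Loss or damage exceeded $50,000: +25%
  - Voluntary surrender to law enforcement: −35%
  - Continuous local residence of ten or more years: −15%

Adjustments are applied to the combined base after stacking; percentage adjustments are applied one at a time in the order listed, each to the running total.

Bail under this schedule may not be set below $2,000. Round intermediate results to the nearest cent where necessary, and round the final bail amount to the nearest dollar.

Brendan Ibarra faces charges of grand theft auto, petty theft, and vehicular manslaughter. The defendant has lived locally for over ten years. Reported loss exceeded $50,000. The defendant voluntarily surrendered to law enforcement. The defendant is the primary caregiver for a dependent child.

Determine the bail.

$92,820

Base amounts from the schedule: grand theft auto $22,000; petty theft $2,000; vehicular manslaughter $132,000.
Stacking rule: highest base plus $18,000 per additional charge. Highest is vehicular manslaughter at $132,000; 2 additional charges → +$36,000. Combined base = $168,000.
Defendant is the primary caregiver for a dependent (−20%): $168,000 × 0.8 = $134,400.
Loss or damage exceeded $50,000 (+25%): $134,400 × 1.25 = $168,000.
Voluntary surrender to law enforcement (−35%): $168,000 × 0.65 = $109,200.
Continuous local residence of ten or more years (−15%): $109,200 × 0.85 = $92,820.
$92,820 is at or above the $2,000 minimum.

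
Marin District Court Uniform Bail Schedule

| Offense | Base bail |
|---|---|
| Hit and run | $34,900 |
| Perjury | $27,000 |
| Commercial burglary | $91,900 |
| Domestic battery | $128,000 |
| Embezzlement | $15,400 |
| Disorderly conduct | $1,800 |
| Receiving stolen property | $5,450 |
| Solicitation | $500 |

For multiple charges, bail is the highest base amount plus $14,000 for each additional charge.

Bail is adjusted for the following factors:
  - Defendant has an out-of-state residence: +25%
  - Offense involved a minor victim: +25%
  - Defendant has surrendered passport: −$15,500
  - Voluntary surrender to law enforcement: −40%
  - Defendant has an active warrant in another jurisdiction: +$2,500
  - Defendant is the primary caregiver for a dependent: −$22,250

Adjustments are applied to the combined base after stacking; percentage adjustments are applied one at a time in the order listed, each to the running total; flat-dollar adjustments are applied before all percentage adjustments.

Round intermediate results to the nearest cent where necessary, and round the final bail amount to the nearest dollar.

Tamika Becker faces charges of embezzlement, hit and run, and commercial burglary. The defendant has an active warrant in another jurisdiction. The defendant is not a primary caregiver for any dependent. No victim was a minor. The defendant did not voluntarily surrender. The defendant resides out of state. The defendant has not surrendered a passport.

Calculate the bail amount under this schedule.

$153,000

Base amounts from the schedule: embezzlement $15,400; hit and run $34,900; commercial burglary $91,900.
Stacking rule: highest base plus $14,000 per additional charge. Highest is commercial burglary at $91,900; 2 additional charges → +$28,000. Combined base = $119,900.
Defendant has an active warrant in another jurisdiction (+$2,500 flat): $119,900 + $2,500 = $122,400.
Defendant has an out-of-state residence (+25%): $122,400 × 1.25 = $153,000.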